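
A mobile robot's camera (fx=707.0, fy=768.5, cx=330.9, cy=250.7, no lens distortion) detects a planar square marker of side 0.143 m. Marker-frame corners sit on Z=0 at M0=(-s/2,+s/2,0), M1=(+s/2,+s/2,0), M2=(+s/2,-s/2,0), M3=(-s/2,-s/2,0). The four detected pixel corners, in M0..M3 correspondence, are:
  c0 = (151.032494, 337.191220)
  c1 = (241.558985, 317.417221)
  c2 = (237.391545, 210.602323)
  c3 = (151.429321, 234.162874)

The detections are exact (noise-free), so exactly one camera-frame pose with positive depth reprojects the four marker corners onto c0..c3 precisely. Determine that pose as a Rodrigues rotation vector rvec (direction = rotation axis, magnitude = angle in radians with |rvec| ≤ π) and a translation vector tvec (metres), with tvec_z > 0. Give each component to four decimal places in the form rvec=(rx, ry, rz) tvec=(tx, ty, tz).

rvec=(-0.3388, 0.3633, -0.1521) tvec=(-0.1910, 0.0297, 0.9888)

Intrinsics K: fx=707.0, fy=768.5, cx=330.9, cy=250.7
Marker side s = 0.143 m; corners in marker frame (Z=0):
  M0 = (-0.0715, +0.0715, 0)
  M1 = (+0.0715, +0.0715, 0)
  M2 = (+0.0715, -0.0715, 0)
  M3 = (-0.0715, -0.0715, 0)
Detected image corners:
  c0 = (151.032494, 337.191220) px
  c1 = (241.558985, 317.417221) px
  c2 = (237.391545, 210.602323) px
  c3 = (151.429321, 234.162874) px
Planar DLT: solve 8×8 A·h = b for H (H[2,2]=1):
  H  [+553.07568 -56.48768 +194.30190]
  H  [-241.35264 +635.91070 +273.76502]
  H  [-0.32563 -0.35474 +1.00000]
B = K⁻¹H; ‖b₁‖=1.011374, ‖b₂‖=1.011374; λ = 2/(‖b₁‖+‖b₂‖) = 0.988754, sign → tz>0 ⇒ λ=+0.988754
r₁ = λ·B[:,0] = (+0.92418,-0.20549,-0.32197); r₂ = λ·B[:,1] = (+0.08517,+0.93259,-0.35075)
r₃ = r₁×r₂ = (+0.37234,+0.29674,+0.87938); SVD([r₁ r₂ r₃]) → R = UVᵀ:
  R  [+0.92418 +0.08517 +0.37234]
  R  [-0.20549 +0.93259 +0.29674]
  R  [-0.32197 -0.35075 +0.87938]
t = (-0.19104, +0.02968, +0.98875) m
tr R = 2.736147; θ = arccos((tr R − 1)/2) = 0.519488 rad = 29.764°
axis k = ((R−Rᵀ)₃₂, (R−Rᵀ)₁₃, (R−Rᵀ)₂₁) / (2 sinθ) = (-0.652141, +0.699295, -0.292745)
rvec = θ·k = (-0.338779, +0.363275, -0.152077)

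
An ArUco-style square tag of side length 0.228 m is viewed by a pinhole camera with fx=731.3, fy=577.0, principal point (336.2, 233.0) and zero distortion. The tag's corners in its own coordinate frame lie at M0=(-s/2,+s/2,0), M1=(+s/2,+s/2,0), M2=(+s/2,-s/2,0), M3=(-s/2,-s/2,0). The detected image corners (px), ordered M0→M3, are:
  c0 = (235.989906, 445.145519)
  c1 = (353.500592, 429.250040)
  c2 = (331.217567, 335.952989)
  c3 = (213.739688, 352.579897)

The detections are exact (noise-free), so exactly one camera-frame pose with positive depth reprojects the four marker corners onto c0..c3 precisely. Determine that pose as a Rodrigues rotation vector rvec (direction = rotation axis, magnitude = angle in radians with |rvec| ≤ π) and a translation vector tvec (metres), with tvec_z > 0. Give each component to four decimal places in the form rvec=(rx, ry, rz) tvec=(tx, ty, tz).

Intrinsics K: fx=731.3, fy=577.0, cx=336.2, cy=233.0
Marker side s = 0.228 m; corners in marker frame (Z=0):
  M0 = (-0.1140, +0.1140, 0)
  M1 = (+0.1140, +0.1140, 0)
  M2 = (+0.1140, -0.1140, 0)
  M3 = (-0.1140, -0.1140, 0)
Detected image corners:
  c0 = (235.989906, 445.145519) px
  c1 = (353.500592, 429.250040) px
  c2 = (331.217567, 335.952989) px
  c3 = (213.739688, 352.579897) px
Planar DLT: solve 8×8 A·h = b for H (H[2,2]=1):
  H  [+505.79087 +99.12001 +283.39331]
  H  [-84.45641 +409.59842 +390.79054]
  H  [-0.03362 +0.00515 +1.00000]
B = K⁻¹H; ‖b₁‖=0.720235, ‖b₂‖=0.720235; λ = 2/(‖b₁‖+‖b₂‖) = 1.388435, sign → tz>0 ⇒ λ=+1.388435
r₁ = λ·B[:,0] = (+0.98175,-0.18438,-0.04668); r₂ = λ·B[:,1] = (+0.18490,+0.98273,+0.00715)
r₃ = r₁×r₂ = (+0.04456,-0.01565,+0.99888); SVD([r₁ r₂ r₃]) → R = UVᵀ:
  R  [+0.98175 +0.18490 +0.04456]
  R  [-0.18438 +0.98273 -0.01565]
  R  [-0.04668 +0.00715 +0.99888]
t = (-0.10026, +0.37969, +1.38843) m
tr R = 2.963362; θ = arccos((tr R − 1)/2) = 0.191705 rad = 10.984°
axis k = ((R−Rᵀ)₃₂, (R−Rᵀ)₁₃, (R−Rᵀ)₂₁) / (2 sinθ) = (+0.059812, +0.239418, -0.969072)
rvec = θ·k = (+0.011466, +0.045898, -0.185776)

rvec=(0.0115, 0.0459, -0.1858) tvec=(-0.1003, 0.3797, 1.3884)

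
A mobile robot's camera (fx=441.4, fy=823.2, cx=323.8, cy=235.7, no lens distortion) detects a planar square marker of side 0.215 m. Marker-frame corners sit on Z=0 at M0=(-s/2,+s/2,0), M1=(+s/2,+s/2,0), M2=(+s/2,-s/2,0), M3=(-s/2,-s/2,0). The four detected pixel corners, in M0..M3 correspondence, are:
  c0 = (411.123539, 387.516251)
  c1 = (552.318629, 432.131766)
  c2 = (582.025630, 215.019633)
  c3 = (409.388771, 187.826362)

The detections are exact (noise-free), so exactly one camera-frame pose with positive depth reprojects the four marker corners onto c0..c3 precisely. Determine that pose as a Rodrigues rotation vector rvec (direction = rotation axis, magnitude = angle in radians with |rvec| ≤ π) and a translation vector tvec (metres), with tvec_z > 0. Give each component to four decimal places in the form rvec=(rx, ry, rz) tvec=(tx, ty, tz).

Intrinsics K: fx=441.4, fy=823.2, cx=323.8, cy=235.7
Marker side s = 0.215 m; corners in marker frame (Z=0):
  M0 = (-0.1075, +0.1075, 0)
  M1 = (+0.1075, +0.1075, 0)
  M2 = (+0.1075, -0.1075, 0)
  M3 = (-0.1075, -0.1075, 0)
Detected image corners:
  c0 = (411.123539, 387.516251) px
  c1 = (552.318629, 432.131766) px
  c2 = (582.025630, 215.019633) px
  c3 = (409.388771, 187.826362) px
Planar DLT: solve 8×8 A·h = b for H (H[2,2]=1):
  H  [+458.45643 +371.09807 +483.48610]
  H  [+5.47630 +1237.04219 +314.47854]
  H  [-0.54109 +0.88374 +1.00000]
B = K⁻¹H; ‖b₁‖=1.542645, ‖b₂‖=1.542645; λ = 2/(‖b₁‖+‖b₂‖) = 0.648237, sign → tz>0 ⇒ λ=+0.648237
r₁ = λ·B[:,0] = (+0.93059,+0.10474,-0.35076); r₂ = λ·B[:,1] = (+0.12475,+0.81010,+0.57287)
r₃ = r₁×r₂ = (+0.34415,-0.57687,+0.74080); SVD([r₁ r₂ r₃]) → R = UVᵀ:
  R  [+0.93059 +0.12475 +0.34415]
  R  [+0.10474 +0.81010 -0.57687]
  R  [-0.35076 +0.57287 +0.74080]
t = (+0.23451, +0.06203, +0.64824) m
tr R = 2.481488; θ = arccos((tr R − 1)/2) = 0.736619 rad = 42.205°
axis k = ((R−Rᵀ)₃₂, (R−Rᵀ)₁₃, (R−Rᵀ)₂₁) / (2 sinθ) = (+0.855732, +0.517205, -0.014890)
rvec = θ·k = (+0.630349, +0.380983, -0.010968)

rvec=(0.6303, 0.3810, -0.0110) tvec=(0.2345, 0.0620, 0.6482)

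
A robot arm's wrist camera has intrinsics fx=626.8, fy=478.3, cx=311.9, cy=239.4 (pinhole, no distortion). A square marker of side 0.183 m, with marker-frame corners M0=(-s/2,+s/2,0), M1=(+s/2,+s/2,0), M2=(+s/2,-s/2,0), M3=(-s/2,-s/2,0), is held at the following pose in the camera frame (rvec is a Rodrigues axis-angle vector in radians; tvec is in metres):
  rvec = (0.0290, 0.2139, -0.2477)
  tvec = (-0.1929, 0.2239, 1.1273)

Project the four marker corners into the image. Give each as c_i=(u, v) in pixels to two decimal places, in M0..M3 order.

Intrinsics K: fx=626.8, fy=478.3, cx=311.9, cy=239.4
Marker side s = 0.183 m; corners in marker frame (Z=0):
  M0 = (-0.0915, +0.0915, 0)
  M1 = (+0.0915, +0.0915, 0)
  M2 = (+0.0915, -0.0915, 0)
  M3 = (-0.0915, -0.0915, 0)
rvec = (0.0290, 0.2139, -0.2477), |rvec| = θ = 0.32856 rad = 18.825°
Rodrigues: sinθ=0.32268, 1−cosθ=0.05349; R = I + sinθ·[k]× + (1−cosθ)·[k]×²:
    [+0.94693 +0.24634 +0.20651]
    [-0.24019 +0.96918 -0.05474]
    [-0.21363 +0.00223 +0.97691]
t = (-0.1929, 0.2239, 1.1273) m
M0: Pc = R·M0+t = (-0.25700, +0.33456, +1.14705); u = 626.8·(-0.25700)/1.14705 + 311.9 = 171.4618, v = 478.3·(+0.33456)/1.14705 + 239.4 = 378.9047
M1: Pc = R·M1+t = (-0.08372, +0.29060, +1.10796); u = 626.8·(-0.08372)/1.10796 + 311.9 = 264.5396, v = 478.3·(+0.29060)/1.10796 + 239.4 = 364.8518
M2: Pc = R·M2+t = (-0.12880, +0.11324, +1.10755); u = 626.8·(-0.12880)/1.10755 + 311.9 = 239.0096, v = 478.3·(+0.11324)/1.10755 + 239.4 = 288.3042
M3: Pc = R·M3+t = (-0.30208, +0.15720, +1.14664); u = 626.8·(-0.30208)/1.14664 + 311.9 = 146.7692, v = 478.3·(+0.15720)/1.14664 + 239.4 = 304.9720

c0=(171.46, 378.90) c1=(264.54, 364.85) c2=(239.01, 288.30) c3=(146.77, 304.97)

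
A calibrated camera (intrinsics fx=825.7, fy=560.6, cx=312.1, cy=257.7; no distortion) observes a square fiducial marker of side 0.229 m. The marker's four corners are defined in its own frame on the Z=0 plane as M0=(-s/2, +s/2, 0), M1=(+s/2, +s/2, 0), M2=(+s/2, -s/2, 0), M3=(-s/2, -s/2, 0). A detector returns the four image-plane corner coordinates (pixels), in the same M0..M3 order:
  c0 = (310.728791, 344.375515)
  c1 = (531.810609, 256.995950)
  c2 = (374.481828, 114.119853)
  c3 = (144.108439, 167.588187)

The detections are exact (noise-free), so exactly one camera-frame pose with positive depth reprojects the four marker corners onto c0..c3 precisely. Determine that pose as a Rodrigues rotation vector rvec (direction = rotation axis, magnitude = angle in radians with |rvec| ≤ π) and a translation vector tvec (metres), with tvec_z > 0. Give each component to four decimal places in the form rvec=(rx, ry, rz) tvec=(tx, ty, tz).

rvec=(-0.3805, -0.4410, -0.5101) tvec=(0.0269, -0.0497, 0.6420)

Intrinsics K: fx=825.7, fy=560.6, cx=312.1, cy=257.7
Marker side s = 0.229 m; corners in marker frame (Z=0):
  M0 = (-0.1145, +0.1145, 0)
  M1 = (+0.1145, +0.1145, 0)
  M2 = (+0.1145, -0.1145, 0)
  M3 = (-0.1145, -0.1145, 0)
Detected image corners:
  c0 = (310.728791, 344.375515) px
  c1 = (531.810609, 256.995950) px
  c2 = (374.481828, 114.119853) px
  c3 = (144.108439, 167.588187) px
Planar DLT: solve 8×8 A·h = b for H (H[2,2]=1):
  H  [+1246.57975 +580.12631 +346.73937]
  H  [-135.71094 +610.11223 +214.31678]
  H  [+0.76411 -0.36855 +1.00000]
B = K⁻¹H; ‖b₁‖=1.557728, ‖b₂‖=1.557728; λ = 2/(‖b₁‖+‖b₂‖) = 0.641961, sign → tz>0 ⇒ λ=+0.641961
r₁ = λ·B[:,0] = (+0.78377,-0.38090,+0.49053); r₂ = λ·B[:,1] = (+0.54046,+0.80742,-0.23659)
r₃ = r₁×r₂ = (-0.30594,+0.45055,+0.83869); SVD([r₁ r₂ r₃]) → R = UVᵀ:
  R  [+0.78377 +0.54046 -0.30594]
  R  [-0.38090 +0.80742 +0.45055]
  R  [+0.49053 -0.23659 +0.83869]
t = (+0.02693, -0.04968, +0.64196) m
tr R = 2.429882; θ = arccos((tr R − 1)/2) = 0.774257 rad = 44.362°
axis k = ((R−Rᵀ)₃₂, (R−Rᵀ)₁₃, (R−Rᵀ)₂₁) / (2 sinθ) = (-0.491389, -0.569573, -0.658880)
rvec = θ·k = (-0.380461, -0.440995, -0.510142)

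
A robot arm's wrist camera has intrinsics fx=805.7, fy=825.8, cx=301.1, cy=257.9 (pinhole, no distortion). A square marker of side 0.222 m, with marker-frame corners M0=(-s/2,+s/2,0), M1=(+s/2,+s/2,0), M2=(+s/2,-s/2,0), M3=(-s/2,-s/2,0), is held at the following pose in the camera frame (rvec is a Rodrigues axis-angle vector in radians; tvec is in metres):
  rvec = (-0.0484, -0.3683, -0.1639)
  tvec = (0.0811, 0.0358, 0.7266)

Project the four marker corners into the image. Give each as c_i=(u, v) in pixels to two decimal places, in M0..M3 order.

c0=(298.36, 453.25) c1=(513.75, 396.61) c2=(473.55, 160.87) c3=(254.66, 189.66)

Intrinsics K: fx=805.7, fy=825.8, cx=301.1, cy=257.9
Marker side s = 0.222 m; corners in marker frame (Z=0):
  M0 = (-0.1110, +0.1110, 0)
  M1 = (+0.1110, +0.1110, 0)
  M2 = (+0.1110, -0.1110, 0)
  M3 = (-0.1110, -0.1110, 0)
rvec = (-0.0484, -0.3683, -0.1639), |rvec| = θ = 0.40602 rad = 23.263°
Rodrigues: sinθ=0.39495, 1−cosθ=0.08130; R = I + sinθ·[k]× + (1−cosθ)·[k]×²:
    [+0.91986 +0.16822 -0.35435]
    [-0.15064 +0.98560 +0.07685]
    [+0.36218 -0.01731 +0.93195]
t = (0.0811, 0.0358, 0.7266) m
M0: Pc = R·M0+t = (-0.00233, +0.16192, +0.68448); u = 805.7·(-0.00233)/0.68448 + 301.1 = 298.3561, v = 825.8·(+0.16192)/0.68448 + 257.9 = 453.2545
M1: Pc = R·M1+t = (+0.20188, +0.12848, +0.76488); u = 805.7·(+0.20188)/0.76488 + 301.1 = 513.7507, v = 825.8·(+0.12848)/0.76488 + 257.9 = 396.6129
M2: Pc = R·M2+t = (+0.16453, -0.09032, +0.76872); u = 805.7·(+0.16453)/0.76872 + 301.1 = 473.5453, v = 825.8·(-0.09032)/0.76872 + 257.9 = 160.8711
M3: Pc = R·M3+t = (-0.03968, -0.05688, +0.68832); u = 805.7·(-0.03968)/0.68832 + 301.1 = 254.6569, v = 825.8·(-0.05688)/0.68832 + 257.9 = 189.6593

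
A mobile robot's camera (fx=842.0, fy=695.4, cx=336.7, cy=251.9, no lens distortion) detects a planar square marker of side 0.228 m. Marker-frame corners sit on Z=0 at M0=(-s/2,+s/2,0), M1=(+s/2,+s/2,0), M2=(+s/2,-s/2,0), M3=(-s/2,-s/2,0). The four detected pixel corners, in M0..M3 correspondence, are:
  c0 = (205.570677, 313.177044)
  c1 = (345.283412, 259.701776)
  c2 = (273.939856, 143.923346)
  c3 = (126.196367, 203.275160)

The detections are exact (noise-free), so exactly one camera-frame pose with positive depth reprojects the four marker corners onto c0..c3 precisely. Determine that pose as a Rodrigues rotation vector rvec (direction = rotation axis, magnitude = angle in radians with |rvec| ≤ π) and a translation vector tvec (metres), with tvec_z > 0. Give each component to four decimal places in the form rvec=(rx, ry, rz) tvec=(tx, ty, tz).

Intrinsics K: fx=842.0, fy=695.4, cx=336.7, cy=251.9
Marker side s = 0.228 m; corners in marker frame (Z=0):
  M0 = (-0.1140, +0.1140, 0)
  M1 = (+0.1140, +0.1140, 0)
  M2 = (+0.1140, -0.1140, 0)
  M3 = (-0.1140, -0.1140, 0)
Detected image corners:
  c0 = (205.570677, 313.177044) px
  c1 = (345.283412, 259.701776) px
  c2 = (273.939856, 143.923346) px
  c3 = (126.196367, 203.275160) px
Planar DLT: solve 8×8 A·h = b for H (H[2,2]=1):
  H  [+609.85833 +399.41244 +238.30183]
  H  [-266.30252 +561.27816 +232.14830]
  H  [-0.08390 +0.28906 +1.00000]
B = K⁻¹H; ‖b₁‖=0.840042, ‖b₂‖=0.840042; λ = 2/(‖b₁‖+‖b₂‖) = 1.190417, sign → tz>0 ⇒ λ=+1.190417
r₁ = λ·B[:,0] = (+0.90216,-0.41969,-0.09988); r₂ = λ·B[:,1] = (+0.42709,+0.83618,+0.34410)
r₃ = r₁×r₂ = (-0.06090,-0.35309,+0.93361); SVD([r₁ r₂ r₃]) → R = UVᵀ:
  R  [+0.90216 +0.42709 -0.06090]
  R  [-0.41969 +0.83618 -0.35309]
  R  [-0.09988 +0.34410 +0.93361]
t = (-0.13912, -0.03381, +1.19042) m
tr R = 2.671939; θ = arccos((tr R − 1)/2) = 0.580899 rad = 33.283°
axis k = ((R−Rᵀ)₃₂, (R−Rᵀ)₁₃, (R−Rᵀ)₂₁) / (2 sinθ) = (+0.635218, +0.035519, -0.771516)
rvec = θ·k = (+0.368997, +0.020633, -0.448173)

rvec=(0.3690, 0.0206, -0.4482) tvec=(-0.1391, -0.0338, 1.1904)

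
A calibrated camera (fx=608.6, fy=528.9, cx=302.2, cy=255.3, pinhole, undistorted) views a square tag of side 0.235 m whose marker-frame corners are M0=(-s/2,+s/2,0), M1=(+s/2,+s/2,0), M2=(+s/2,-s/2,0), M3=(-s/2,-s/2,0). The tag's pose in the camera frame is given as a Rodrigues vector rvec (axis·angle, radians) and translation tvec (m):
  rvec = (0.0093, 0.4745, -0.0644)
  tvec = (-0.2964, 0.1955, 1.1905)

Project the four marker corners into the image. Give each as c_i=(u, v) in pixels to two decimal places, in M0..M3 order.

Intrinsics K: fx=608.6, fy=528.9, cx=302.2, cy=255.3
Marker side s = 0.235 m; corners in marker frame (Z=0):
  M0 = (-0.1175, +0.1175, 0)
  M1 = (+0.1175, +0.1175, 0)
  M2 = (+0.1175, -0.1175, 0)
  M3 = (-0.1175, -0.1175, 0)
rvec = (0.0093, 0.4745, -0.0644), |rvec| = θ = 0.47894 rad = 27.441°
Rodrigues: sinθ=0.46084, 1−cosθ=0.11252; R = I + sinθ·[k]× + (1−cosθ)·[k]×²:
    [+0.88753 +0.06413 +0.45627]
    [-0.05980 +0.99792 -0.02394]
    [-0.45686 -0.00604 +0.88952]
t = (-0.2964, 0.1955, 1.1905) m
M0: Pc = R·M0+t = (-0.39315, +0.31978, +1.24347); u = 608.6·(-0.39315)/1.24347 + 302.2 = 109.7786, v = 528.9·(+0.31978)/1.24347 + 255.3 = 391.3168
M1: Pc = R·M1+t = (-0.18458, +0.30573, +1.13611); u = 608.6·(-0.18458)/1.13611 + 302.2 = 203.3225, v = 528.9·(+0.30573)/1.13611 + 255.3 = 397.6281
M2: Pc = R·M2+t = (-0.19965, +0.07122, +1.13753); u = 608.6·(-0.19965)/1.13753 + 302.2 = 195.3828, v = 528.9·(+0.07122)/1.13753 + 255.3 = 288.4129
M3: Pc = R·M3+t = (-0.40822, +0.08527, +1.24489); u = 608.6·(-0.40822)/1.24489 + 302.2 = 102.6303, v = 528.9·(+0.08527)/1.24489 + 255.3 = 291.5278

c0=(109.78, 391.32) c1=(203.32, 397.63) c2=(195.38, 288.41) c3=(102.63, 291.53)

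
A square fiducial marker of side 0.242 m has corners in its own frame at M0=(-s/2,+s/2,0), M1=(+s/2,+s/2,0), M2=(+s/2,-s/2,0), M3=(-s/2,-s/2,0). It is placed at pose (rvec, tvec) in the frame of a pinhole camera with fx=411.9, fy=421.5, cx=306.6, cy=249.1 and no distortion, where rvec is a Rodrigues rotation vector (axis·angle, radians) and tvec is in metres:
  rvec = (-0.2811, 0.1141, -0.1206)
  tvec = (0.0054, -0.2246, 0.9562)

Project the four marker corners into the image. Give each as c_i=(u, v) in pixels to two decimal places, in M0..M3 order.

Intrinsics K: fx=411.9, fy=421.5, cx=306.6, cy=249.1
Marker side s = 0.242 m; corners in marker frame (Z=0):
  M0 = (-0.1210, +0.1210, 0)
  M1 = (+0.1210, +0.1210, 0)
  M2 = (+0.1210, -0.1210, 0)
  M3 = (-0.1210, -0.1210, 0)
rvec = (-0.2811, 0.1141, -0.1206), |rvec| = θ = 0.32647 rad = 18.705°
Rodrigues: sinθ=0.32070, 1−cosθ=0.05282; R = I + sinθ·[k]× + (1−cosθ)·[k]×²:
    [+0.98634 +0.10257 +0.12888]
    [-0.13436 +0.95363 +0.26931]
    [-0.09528 -0.28295 +0.95439]
t = (0.0054, -0.2246, 0.9562) m
M0: Pc = R·M0+t = (-0.10154, -0.09295, +0.93349); u = 411.9·(-0.10154)/0.93349 + 306.6 = 261.7977, v = 421.5·(-0.09295)/0.93349 + 249.1 = 207.1292
M1: Pc = R·M1+t = (+0.13716, -0.12547, +0.91043); u = 411.9·(+0.13716)/0.91043 + 306.6 = 368.6536, v = 421.5·(-0.12547)/0.91043 + 249.1 = 191.0124
M2: Pc = R·M2+t = (+0.11234, -0.35625, +0.97891); u = 411.9·(+0.11234)/0.97891 + 306.6 = 353.8681, v = 421.5·(-0.35625)/0.97891 + 249.1 = 95.7062
M3: Pc = R·M3+t = (-0.12636, -0.32373, +1.00197); u = 411.9·(-0.12636)/1.00197 + 306.6 = 254.6550, v = 421.5·(-0.32373)/1.00197 + 249.1 = 112.9150

c0=(261.80, 207.13) c1=(368.65, 191.01) c2=(353.87, 95.71) c3=(254.66, 112.91)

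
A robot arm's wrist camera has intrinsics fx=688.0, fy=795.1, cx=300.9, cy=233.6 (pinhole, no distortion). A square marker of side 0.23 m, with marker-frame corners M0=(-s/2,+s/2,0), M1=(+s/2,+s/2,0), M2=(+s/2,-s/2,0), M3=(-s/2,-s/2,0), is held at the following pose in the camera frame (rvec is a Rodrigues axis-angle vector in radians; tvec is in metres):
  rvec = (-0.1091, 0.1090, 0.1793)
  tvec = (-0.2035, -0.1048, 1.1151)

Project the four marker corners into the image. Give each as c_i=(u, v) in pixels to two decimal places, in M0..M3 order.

Intrinsics K: fx=688.0, fy=795.1, cx=300.9, cy=233.6
Marker side s = 0.23 m; corners in marker frame (Z=0):
  M0 = (-0.1150, +0.1150, 0)
  M1 = (+0.1150, +0.1150, 0)
  M2 = (+0.1150, -0.1150, 0)
  M3 = (-0.1150, -0.1150, 0)
rvec = (-0.1091, 0.1090, 0.1793), |rvec| = θ = 0.23650 rad = 13.550°
Rodrigues: sinθ=0.23430, 1−cosθ=0.02784; R = I + sinθ·[k]× + (1−cosθ)·[k]×²:
    [+0.97809 -0.18355 +0.09825]
    [+0.17171 +0.97808 +0.11781]
    [-0.11772 -0.09836 +0.98816]
t = (-0.2035, -0.1048, 1.1151) m
M0: Pc = R·M0+t = (-0.33709, -0.01207, +1.11733); u = 688.0·(-0.33709)/1.11733 + 300.9 = 93.3359, v = 795.1·(-0.01207)/1.11733 + 233.6 = 225.0120
M1: Pc = R·M1+t = (-0.11213, +0.02743, +1.09025); u = 688.0·(-0.11213)/1.09025 + 300.9 = 230.1417, v = 795.1·(+0.02743)/1.09025 + 233.6 = 253.6013
M2: Pc = R·M2+t = (-0.06991, -0.19753, +1.11287); u = 688.0·(-0.06991)/1.11287 + 300.9 = 257.6793, v = 795.1·(-0.19753)/1.11287 + 233.6 = 92.4722
M3: Pc = R·M3+t = (-0.29487, -0.23703, +1.13995); u = 688.0·(-0.29487)/1.13995 + 300.9 = 122.9345, v = 795.1·(-0.23703)/1.13995 + 233.6 = 68.2774

c0=(93.34, 225.01) c1=(230.14, 253.60) c2=(257.68, 92.47) c3=(122.93, 68.28)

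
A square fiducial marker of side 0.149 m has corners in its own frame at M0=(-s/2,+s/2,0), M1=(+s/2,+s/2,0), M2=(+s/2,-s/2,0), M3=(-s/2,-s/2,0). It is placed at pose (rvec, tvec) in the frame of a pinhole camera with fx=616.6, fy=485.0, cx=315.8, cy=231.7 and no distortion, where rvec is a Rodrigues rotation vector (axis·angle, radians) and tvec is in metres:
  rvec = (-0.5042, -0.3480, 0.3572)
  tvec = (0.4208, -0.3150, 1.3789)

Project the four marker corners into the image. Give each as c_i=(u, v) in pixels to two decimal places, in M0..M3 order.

c0=(472.92, 127.25) c1=(528.51, 151.86) c2=(532.58, 115.06) c3=(480.18, 90.90)

Intrinsics K: fx=616.6, fy=485.0, cx=315.8, cy=231.7
Marker side s = 0.149 m; corners in marker frame (Z=0):
  M0 = (-0.0745, +0.0745, 0)
  M1 = (+0.0745, +0.0745, 0)
  M2 = (+0.0745, -0.0745, 0)
  M3 = (-0.0745, -0.0745, 0)
rvec = (-0.5042, -0.3480, 0.3572), |rvec| = θ = 0.70916 rad = 40.632°
Rodrigues: sinθ=0.65120, 1−cosθ=0.24109; R = I + sinθ·[k]× + (1−cosθ)·[k]×²:
    [+0.88078 -0.24389 -0.40589]
    [+0.41212 +0.81696 +0.40340]
    [+0.23322 -0.52258 +0.82007]
t = (0.4208, -0.3150, 1.3789) m
M0: Pc = R·M0+t = (+0.33701, -0.28484, +1.32259); u = 616.6·(+0.33701)/1.32259 + 315.8 = 472.9170, v = 485.0·(-0.28484)/1.32259 + 231.7 = 127.2484
M1: Pc = R·M1+t = (+0.46825, -0.22343, +1.35734); u = 616.6·(+0.46825)/1.35734 + 315.8 = 528.5111, v = 485.0·(-0.22343)/1.35734 + 231.7 = 151.8637
M2: Pc = R·M2+t = (+0.50459, -0.34516, +1.43521); u = 616.6·(+0.50459)/1.43521 + 315.8 = 532.5832, v = 485.0·(-0.34516)/1.43521 + 231.7 = 115.0597
M3: Pc = R·M3+t = (+0.37335, -0.40657, +1.40046); u = 616.6·(+0.37335)/1.40046 + 315.8 = 480.1811, v = 485.0·(-0.40657)/1.40046 + 231.7 = 90.8997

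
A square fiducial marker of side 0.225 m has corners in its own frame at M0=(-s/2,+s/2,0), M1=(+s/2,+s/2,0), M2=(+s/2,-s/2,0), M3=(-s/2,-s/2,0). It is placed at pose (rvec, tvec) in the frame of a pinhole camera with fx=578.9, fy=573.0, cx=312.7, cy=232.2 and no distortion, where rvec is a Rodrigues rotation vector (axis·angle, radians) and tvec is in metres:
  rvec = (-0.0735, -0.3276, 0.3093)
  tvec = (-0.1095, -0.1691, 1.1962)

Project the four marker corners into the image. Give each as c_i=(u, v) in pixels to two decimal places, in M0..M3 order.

c0=(190.17, 183.74) c1=(293.44, 219.37) c2=(323.89, 121.17) c3=(224.79, 80.62)

Intrinsics K: fx=578.9, fy=573.0, cx=312.7, cy=232.2
Marker side s = 0.225 m; corners in marker frame (Z=0):
  M0 = (-0.1125, +0.1125, 0)
  M1 = (+0.1125, +0.1125, 0)
  M2 = (+0.1125, -0.1125, 0)
  M3 = (-0.1125, -0.1125, 0)
rvec = (-0.0735, -0.3276, 0.3093), |rvec| = θ = 0.45650 rad = 26.155°
Rodrigues: sinθ=0.44081, 1−cosθ=0.10240; R = I + sinθ·[k]× + (1−cosθ)·[k]×²:
    [+0.90026 -0.28684 -0.32751]
    [+0.31050 +0.95034 +0.02118]
    [+0.30517 -0.12076 +0.94461]
t = (-0.1095, -0.1691, 1.1962) m
M0: Pc = R·M0+t = (-0.24305, -0.09712, +1.14828); u = 578.9·(-0.24305)/1.14828 + 312.7 = 190.1688, v = 573.0·(-0.09712)/1.14828 + 232.2 = 183.7373
M1: Pc = R·M1+t = (-0.04049, -0.02726, +1.21695); u = 578.9·(-0.04049)/1.21695 + 312.7 = 293.4388, v = 573.0·(-0.02726)/1.21695 + 232.2 = 219.3666
M2: Pc = R·M2+t = (+0.02405, -0.24108, +1.24412); u = 578.9·(+0.02405)/1.24412 + 312.7 = 323.8898, v = 573.0·(-0.24108)/1.24412 + 232.2 = 121.1656
M3: Pc = R·M3+t = (-0.17851, -0.31094, +1.17545); u = 578.9·(-0.17851)/1.17545 + 312.7 = 224.7857, v = 573.0·(-0.31094)/1.17545 + 232.2 = 80.6237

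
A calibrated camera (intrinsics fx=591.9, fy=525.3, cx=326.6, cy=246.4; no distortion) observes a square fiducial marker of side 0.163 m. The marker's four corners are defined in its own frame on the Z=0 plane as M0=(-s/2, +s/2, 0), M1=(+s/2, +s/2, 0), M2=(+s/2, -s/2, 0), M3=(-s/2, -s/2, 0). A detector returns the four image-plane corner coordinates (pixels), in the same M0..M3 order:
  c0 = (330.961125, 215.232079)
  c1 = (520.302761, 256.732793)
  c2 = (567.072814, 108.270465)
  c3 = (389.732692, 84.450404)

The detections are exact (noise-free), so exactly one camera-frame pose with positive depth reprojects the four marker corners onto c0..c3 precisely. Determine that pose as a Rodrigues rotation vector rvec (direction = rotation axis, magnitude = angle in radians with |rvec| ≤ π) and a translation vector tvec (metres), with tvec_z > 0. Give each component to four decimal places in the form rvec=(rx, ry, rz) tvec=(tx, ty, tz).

rvec=(-0.3662, 0.2901, 0.3133) tvec=(0.1065, -0.0831, 0.5172)

Intrinsics K: fx=591.9, fy=525.3, cx=326.6, cy=246.4
Marker side s = 0.163 m; corners in marker frame (Z=0):
  M0 = (-0.0815, +0.0815, 0)
  M1 = (+0.0815, +0.0815, 0)
  M2 = (+0.0815, -0.0815, 0)
  M3 = (-0.0815, -0.0815, 0)
Detected image corners:
  c0 = (330.961125, 215.232079) px
  c1 = (520.302761, 256.732793) px
  c2 = (567.072814, 108.270465) px
  c3 = (389.732692, 84.450404) px
Planar DLT: solve 8×8 A·h = b for H (H[2,2]=1):
  H  [+833.80416 -590.44385 +448.49648]
  H  [+91.45441 +756.41070 +161.98706]
  H  [-0.63986 -0.58577 +1.00000]
B = K⁻¹H; ‖b₁‖=1.933419, ‖b₂‖=1.933419; λ = 2/(‖b₁‖+‖b₂‖) = 0.517219, sign → tz>0 ⇒ λ=+0.517219
r₁ = λ·B[:,0] = (+0.91121,+0.24528,-0.33095); r₂ = λ·B[:,1] = (-0.34877,+0.88689,-0.30297)
r₃ = r₁×r₂ = (+0.21920,+0.39150,+0.89369); SVD([r₁ r₂ r₃]) → R = UVᵀ:
  R  [+0.91121 -0.34877 +0.21920]
  R  [+0.24528 +0.88689 +0.39150]
  R  [-0.33095 -0.30297 +0.89369]
t = (+0.10652, -0.08311, +0.51722) m
tr R = 2.691789; θ = arccos((tr R − 1)/2) = 0.562556 rad = 32.232°
axis k = ((R−Rᵀ)₃₂, (R−Rᵀ)₁₃, (R−Rᵀ)₂₁) / (2 sinθ) = (-0.651040, +0.515749, +0.556911)
rvec = θ·k = (-0.366247, +0.290137, +0.313294)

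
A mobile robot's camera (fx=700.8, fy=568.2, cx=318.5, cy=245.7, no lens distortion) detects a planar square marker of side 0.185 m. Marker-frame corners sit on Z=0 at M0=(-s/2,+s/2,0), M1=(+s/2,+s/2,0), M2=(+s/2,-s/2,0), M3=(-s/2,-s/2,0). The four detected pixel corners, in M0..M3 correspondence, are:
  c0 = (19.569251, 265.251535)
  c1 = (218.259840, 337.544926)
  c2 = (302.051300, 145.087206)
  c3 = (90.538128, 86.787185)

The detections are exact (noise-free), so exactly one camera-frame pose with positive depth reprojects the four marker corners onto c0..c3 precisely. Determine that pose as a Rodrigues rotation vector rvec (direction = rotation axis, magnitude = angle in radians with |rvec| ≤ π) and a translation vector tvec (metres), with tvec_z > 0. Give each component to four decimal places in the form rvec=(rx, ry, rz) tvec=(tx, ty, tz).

Intrinsics K: fx=700.8, fy=568.2, cx=318.5, cy=245.7
Marker side s = 0.185 m; corners in marker frame (Z=0):
  M0 = (-0.0925, +0.0925, 0)
  M1 = (+0.0925, +0.0925, 0)
  M2 = (+0.0925, -0.0925, 0)
  M3 = (-0.0925, -0.0925, 0)
Detected image corners:
  c0 = (19.569251, 265.251535) px
  c1 = (218.259840, 337.544926) px
  c2 = (302.051300, 145.087206) px
  c3 = (90.538128, 86.787185) px
Planar DLT: solve 8×8 A·h = b for H (H[2,2]=1):
  H  [+1034.84332 -391.17250 +152.61165]
  H  [+256.48187 +1034.76986 +208.65696]
  H  [-0.46505 +0.16248 +1.00000]
B = K⁻¹H; ‖b₁‖=1.868535, ‖b₂‖=1.868535; λ = 2/(‖b₁‖+‖b₂‖) = 0.535179, sign → tz>0 ⇒ λ=+0.535179
r₁ = λ·B[:,0] = (+0.90339,+0.34920,-0.24889); r₂ = λ·B[:,1] = (-0.33825,+0.93703,+0.08696)
r₃ = r₁×r₂ = (+0.26358,+0.00563,+0.96462); SVD([r₁ r₂ r₃]) → R = UVᵀ:
  R  [+0.90339 -0.33825 +0.26358]
  R  [+0.34920 +0.93703 +0.00563]
  R  [-0.24889 +0.08696 +0.96462]
t = (-0.12668, -0.03489, +0.53518) m
tr R = 2.805044; θ = arccos((tr R − 1)/2) = 0.445206 rad = 25.508°
axis k = ((R−Rᵀ)₃₂, (R−Rᵀ)₁₃, (R−Rᵀ)₂₁) / (2 sinθ) = (+0.094426, +0.595000, +0.798159)
rvec = θ·k = (+0.042039, +0.264898, +0.355346)

rvec=(0.0420, 0.2649, 0.3553) tvec=(-0.1267, -0.0349, 0.5352)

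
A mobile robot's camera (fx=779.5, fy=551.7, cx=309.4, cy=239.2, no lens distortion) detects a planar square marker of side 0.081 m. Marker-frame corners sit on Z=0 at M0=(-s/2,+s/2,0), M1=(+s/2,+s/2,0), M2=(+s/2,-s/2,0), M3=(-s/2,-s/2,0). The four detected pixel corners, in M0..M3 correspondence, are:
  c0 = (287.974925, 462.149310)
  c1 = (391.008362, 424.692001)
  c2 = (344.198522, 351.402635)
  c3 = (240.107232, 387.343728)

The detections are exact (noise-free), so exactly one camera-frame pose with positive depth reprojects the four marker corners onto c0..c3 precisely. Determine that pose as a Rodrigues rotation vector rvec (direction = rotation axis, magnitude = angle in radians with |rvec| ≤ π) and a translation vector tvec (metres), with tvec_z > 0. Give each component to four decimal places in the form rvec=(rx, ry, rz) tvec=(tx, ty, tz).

rvec=(-0.0254, -0.1405, -0.4240) tvec=(0.0049, 0.1663, 0.5492)

Intrinsics K: fx=779.5, fy=551.7, cx=309.4, cy=239.2
Marker side s = 0.081 m; corners in marker frame (Z=0):
  M0 = (-0.0405, +0.0405, 0)
  M1 = (+0.0405, +0.0405, 0)
  M2 = (+0.0405, -0.0405, 0)
  M3 = (-0.0405, -0.0405, 0)
Detected image corners:
  c0 = (287.974925, 462.149310) px
  c1 = (391.008362, 424.692001) px
  c2 = (344.198522, 351.402635) px
  c3 = (240.107232, 387.343728) px
Planar DLT: solve 8×8 A·h = b for H (H[2,2]=1):
  H  [+1359.73006 +587.07873 +316.36959]
  H  [-348.61224 +917.56576 +406.21879]
  H  [+0.25706 +0.00860 +1.00000]
B = K⁻¹H; ‖b₁‖=1.820956, ‖b₂‖=1.820956; λ = 2/(‖b₁‖+‖b₂‖) = 0.549162, sign → tz>0 ⇒ λ=+0.549162
r₁ = λ·B[:,0] = (+0.90191,-0.40821,+0.14117); r₂ = λ·B[:,1] = (+0.41172,+0.91130,+0.00473)
r₃ = r₁×r₂ = (-0.13057,+0.05386,+0.98997); SVD([r₁ r₂ r₃]) → R = UVᵀ:
  R  [+0.90191 +0.41172 -0.13057]
  R  [-0.40821 +0.91130 +0.05386]
  R  [+0.14117 +0.00473 +0.98997]
t = (+0.00491, +0.16625, +0.54916) m
tr R = 2.803176; θ = arccos((tr R − 1)/2) = 0.447370 rad = 25.632°
axis k = ((R−Rᵀ)₃₂, (R−Rᵀ)₁₃, (R−Rᵀ)₂₁) / (2 sinθ) = (-0.056791, -0.314081, -0.947696)
rvec = θ·k = (-0.025406, -0.140510, -0.423971)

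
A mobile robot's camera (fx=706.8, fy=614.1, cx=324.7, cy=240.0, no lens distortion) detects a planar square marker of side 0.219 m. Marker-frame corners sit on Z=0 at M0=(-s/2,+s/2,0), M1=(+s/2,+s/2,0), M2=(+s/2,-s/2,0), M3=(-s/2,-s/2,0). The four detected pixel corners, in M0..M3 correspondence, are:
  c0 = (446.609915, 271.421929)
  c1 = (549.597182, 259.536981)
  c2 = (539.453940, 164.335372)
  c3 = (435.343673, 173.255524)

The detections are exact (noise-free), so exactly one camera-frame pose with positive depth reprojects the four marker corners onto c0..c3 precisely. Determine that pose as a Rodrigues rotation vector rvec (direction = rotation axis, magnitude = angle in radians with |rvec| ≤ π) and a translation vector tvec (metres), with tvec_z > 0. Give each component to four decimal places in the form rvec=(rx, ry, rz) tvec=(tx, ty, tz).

rvec=(0.0370, -0.2029, -0.1118) tvec=(0.3308, -0.0513, 1.3842)

Intrinsics K: fx=706.8, fy=614.1, cx=324.7, cy=240.0
Marker side s = 0.219 m; corners in marker frame (Z=0):
  M0 = (-0.1095, +0.1095, 0)
  M1 = (+0.1095, +0.1095, 0)
  M2 = (+0.1095, -0.1095, 0)
  M3 = (-0.1095, -0.1095, 0)
Detected image corners:
  c0 = (446.609915, 271.421929) px
  c1 = (549.597182, 259.536981) px
  c2 = (539.453940, 164.335372) px
  c3 = (435.343673, 173.255524) px
Planar DLT: solve 8×8 A·h = b for H (H[2,2]=1):
  H  [+543.64924 +65.91866 +493.58646]
  H  [-16.31216 +448.89899 +217.23905]
  H  [+0.14375 +0.03466 +1.00000]
B = K⁻¹H; ‖b₁‖=0.722430, ‖b₂‖=0.722430; λ = 2/(‖b₁‖+‖b₂‖) = 1.384218, sign → tz>0 ⇒ λ=+1.384218
r₁ = λ·B[:,0] = (+0.97329,-0.11453,+0.19898); r₂ = λ·B[:,1] = (+0.10706,+0.99309,+0.04798)
r₃ = r₁×r₂ = (-0.20310,-0.02539,+0.97883); SVD([r₁ r₂ r₃]) → R = UVᵀ:
  R  [+0.97329 +0.10706 -0.20310]
  R  [-0.11453 +0.99309 -0.02539]
  R  [+0.19898 +0.04798 +0.97883]
t = (+0.33075, -0.05130, +1.38422) m
tr R = 2.945210; θ = arccos((tr R − 1)/2) = 0.234611 rad = 13.442°
axis k = ((R−Rᵀ)₃₂, (R−Rᵀ)₁₃, (R−Rᵀ)₂₁) / (2 sinθ) = (+0.157811, -0.864834, -0.476611)
rvec = θ·k = (+0.037024, -0.202900, -0.111818)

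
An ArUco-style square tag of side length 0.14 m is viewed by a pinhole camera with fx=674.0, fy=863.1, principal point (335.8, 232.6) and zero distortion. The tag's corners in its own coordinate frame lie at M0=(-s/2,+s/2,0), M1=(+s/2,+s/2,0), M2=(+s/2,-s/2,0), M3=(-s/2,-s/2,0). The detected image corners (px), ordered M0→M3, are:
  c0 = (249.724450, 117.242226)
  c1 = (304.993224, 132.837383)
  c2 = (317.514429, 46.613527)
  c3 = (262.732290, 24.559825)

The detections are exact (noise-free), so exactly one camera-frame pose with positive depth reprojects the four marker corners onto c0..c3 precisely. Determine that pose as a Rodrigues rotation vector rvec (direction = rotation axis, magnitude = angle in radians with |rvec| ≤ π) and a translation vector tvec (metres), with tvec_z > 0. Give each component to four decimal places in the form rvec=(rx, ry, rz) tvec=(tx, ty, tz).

Intrinsics K: fx=674.0, fy=863.1, cx=335.8, cy=232.6
Marker side s = 0.14 m; corners in marker frame (Z=0):
  M0 = (-0.0700, +0.0700, 0)
  M1 = (+0.0700, +0.0700, 0)
  M2 = (+0.0700, -0.0700, 0)
  M3 = (-0.0700, -0.0700, 0)
Detected image corners:
  c0 = (249.724450, 117.242226) px
  c1 = (304.993224, 132.837383) px
  c2 = (317.514429, 46.613527) px
  c3 = (262.732290, 24.559825) px
Planar DLT: solve 8×8 A·h = b for H (H[2,2]=1):
  H  [+536.16102 -75.83856 +284.68844]
  H  [+174.88229 +642.46019 +80.81411]
  H  [+0.50439 +0.05384 +1.00000]
B = K⁻¹H; ‖b₁‖=0.744985, ‖b₂‖=0.744985; λ = 2/(‖b₁‖+‖b₂‖) = 1.342308, sign → tz>0 ⇒ λ=+1.342308
r₁ = λ·B[:,0] = (+0.73048,+0.08952,+0.67704); r₂ = λ·B[:,1] = (-0.18704,+0.97969,+0.07226)
r₃ = r₁×r₂ = (-0.65682,-0.17942,+0.73239); SVD([r₁ r₂ r₃]) → R = UVᵀ:
  R  [+0.73048 -0.18704 -0.65682]
  R  [+0.08952 +0.97969 -0.17942]
  R  [+0.67704 +0.07226 +0.73239]
t = (-0.10179, -0.23606, +1.34231) m
tr R = 2.442555; θ = arccos((tr R − 1)/2) = 0.765151 rad = 43.840°
axis k = ((R−Rᵀ)₃₂, (R−Rᵀ)₁₃, (R−Rᵀ)₂₁) / (2 sinθ) = (+0.181683, -0.962878, +0.199641)
rvec = θ·k = (+0.139015, -0.736748, +0.152755)

rvec=(0.1390, -0.7367, 0.1528) tvec=(-0.1018, -0.2361, 1.3423)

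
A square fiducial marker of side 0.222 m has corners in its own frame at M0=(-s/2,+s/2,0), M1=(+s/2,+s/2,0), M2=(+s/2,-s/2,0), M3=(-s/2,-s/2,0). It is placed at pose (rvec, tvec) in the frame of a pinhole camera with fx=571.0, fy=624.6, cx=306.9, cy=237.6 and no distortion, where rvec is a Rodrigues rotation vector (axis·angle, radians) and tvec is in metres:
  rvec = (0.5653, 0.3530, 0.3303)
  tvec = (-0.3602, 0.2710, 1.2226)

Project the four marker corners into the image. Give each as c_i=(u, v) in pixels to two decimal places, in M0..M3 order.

c0=(97.24, 387.76) c1=(178.04, 437.47) c2=(186.62, 362.50) c3=(96.82, 310.74)

Intrinsics K: fx=571.0, fy=624.6, cx=306.9, cy=237.6
Marker side s = 0.222 m; corners in marker frame (Z=0):
  M0 = (-0.1110, +0.1110, 0)
  M1 = (+0.1110, +0.1110, 0)
  M2 = (+0.1110, -0.1110, 0)
  M3 = (-0.1110, -0.1110, 0)
rvec = (0.5653, 0.3530, 0.3303), |rvec| = θ = 0.74382 rad = 42.618°
Rodrigues: sinθ=0.67711, 1−cosθ=0.26411; R = I + sinθ·[k]× + (1−cosθ)·[k]×²:
    [+0.88844 -0.20541 +0.41047]
    [+0.39593 +0.79537 -0.45894]
    [-0.23220 +0.57025 +0.78797]
t = (-0.3602, 0.2710, 1.2226) m
M0: Pc = R·M0+t = (-0.48162, +0.31534, +1.31167); u = 571.0·(-0.48162)/1.31167 + 306.9 = 97.2414, v = 624.6·(+0.31534)/1.31167 + 237.6 = 387.7592
M1: Pc = R·M1+t = (-0.28438, +0.40323, +1.26012); u = 571.0·(-0.28438)/1.26012 + 306.9 = 178.0367, v = 624.6·(+0.40323)/1.26012 + 237.6 = 437.4696
M2: Pc = R·M2+t = (-0.23878, +0.22666, +1.13353); u = 571.0·(-0.23878)/1.13353 + 306.9 = 186.6163, v = 624.6·(+0.22666)/1.13353 + 237.6 = 362.4963
M3: Pc = R·M3+t = (-0.43602, +0.13877, +1.18508); u = 571.0·(-0.43602)/1.18508 + 306.9 = 96.8167, v = 624.6·(+0.13877)/1.18508 + 237.6 = 310.7369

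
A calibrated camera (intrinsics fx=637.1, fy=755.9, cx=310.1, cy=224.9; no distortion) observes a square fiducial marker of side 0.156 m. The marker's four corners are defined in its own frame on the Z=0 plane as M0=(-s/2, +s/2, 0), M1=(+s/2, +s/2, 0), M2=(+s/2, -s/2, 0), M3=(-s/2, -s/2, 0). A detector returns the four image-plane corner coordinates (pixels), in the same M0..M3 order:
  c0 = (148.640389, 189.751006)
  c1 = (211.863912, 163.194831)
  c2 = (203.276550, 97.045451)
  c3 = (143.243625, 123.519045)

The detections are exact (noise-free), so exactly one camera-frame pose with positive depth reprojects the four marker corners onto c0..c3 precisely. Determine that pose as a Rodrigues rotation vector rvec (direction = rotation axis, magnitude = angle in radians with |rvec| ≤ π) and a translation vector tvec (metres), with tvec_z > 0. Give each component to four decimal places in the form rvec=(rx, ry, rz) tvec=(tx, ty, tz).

rvec=(-0.4552, 0.2464, -0.2680) tvec=(-0.3046, -0.1578, 1.4512)

Intrinsics K: fx=637.1, fy=755.9, cx=310.1, cy=224.9
Marker side s = 0.156 m; corners in marker frame (Z=0):
  M0 = (-0.0780, +0.0780, 0)
  M1 = (+0.0780, +0.0780, 0)
  M2 = (+0.0780, -0.0780, 0)
  M3 = (-0.0780, -0.0780, 0)
Detected image corners:
  c0 = (148.640389, 189.751006) px
  c1 = (211.863912, 163.194831) px
  c2 = (203.276550, 97.045451) px
  c3 = (143.243625, 123.519045) px
Planar DLT: solve 8×8 A·h = b for H (H[2,2]=1):
  H  [+373.67428 -11.53775 +176.38207]
  H  [-187.09603 +378.66304 +142.67947]
  H  [-0.11951 -0.31831 +1.00000]
B = K⁻¹H; ‖b₁‖=0.689086, ‖b₂‖=0.689086; λ = 2/(‖b₁‖+‖b₂‖) = 1.451197, sign → tz>0 ⇒ λ=+1.451197
r₁ = λ·B[:,0] = (+0.93558,-0.30759,-0.17344); r₂ = λ·B[:,1] = (+0.19856,+0.86440,-0.46193)
r₃ = r₁×r₂ = (+0.29200,+0.39774,+0.86979); SVD([r₁ r₂ r₃]) → R = UVᵀ:
  R  [+0.93558 +0.19856 +0.29200]
  R  [-0.30759 +0.86440 +0.39774]
  R  [-0.17344 -0.46193 +0.86979]
t = (-0.30458, -0.15785, +1.45120) m
tr R = 2.669776; θ = arccos((tr R − 1)/2) = 0.582867 rad = 33.396°
axis k = ((R−Rᵀ)₃₂, (R−Rᵀ)₁₃, (R−Rᵀ)₂₁) / (2 sinθ) = (-0.780919, +0.422805, -0.459784)
rvec = θ·k = (-0.455172, +0.246439, -0.267993)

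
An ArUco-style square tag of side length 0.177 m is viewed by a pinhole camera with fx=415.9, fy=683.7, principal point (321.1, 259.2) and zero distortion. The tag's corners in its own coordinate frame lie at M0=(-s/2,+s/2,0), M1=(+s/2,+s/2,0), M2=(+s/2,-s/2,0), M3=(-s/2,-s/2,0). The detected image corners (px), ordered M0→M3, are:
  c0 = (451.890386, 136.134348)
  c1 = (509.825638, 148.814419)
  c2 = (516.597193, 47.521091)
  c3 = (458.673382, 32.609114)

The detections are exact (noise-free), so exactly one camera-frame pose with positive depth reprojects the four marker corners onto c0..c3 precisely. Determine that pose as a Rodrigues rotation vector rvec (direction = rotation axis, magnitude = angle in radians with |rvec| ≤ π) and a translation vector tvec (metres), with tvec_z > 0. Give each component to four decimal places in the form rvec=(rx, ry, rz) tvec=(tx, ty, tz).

rvec=(0.0228, -0.1428, 0.1015) tvec=(0.4637, -0.2896, 1.1799)

Intrinsics K: fx=415.9, fy=683.7, cx=321.1, cy=259.2
Marker side s = 0.177 m; corners in marker frame (Z=0):
  M0 = (-0.0885, +0.0885, 0)
  M1 = (+0.0885, +0.0885, 0)
  M2 = (+0.0885, -0.0885, 0)
  M3 = (-0.0885, -0.0885, 0)
Detected image corners:
  c0 = (451.890386, 136.134348) px
  c1 = (509.825638, 148.814419) px
  c2 = (516.597193, 47.521091) px
  c3 = (458.673382, 32.609114) px
Planar DLT: solve 8×8 A·h = b for H (H[2,2]=1):
  H  [+386.05726 -31.95387 +484.55384]
  H  [+89.01350 +579.70989 +91.40312]
  H  [+0.12137 +0.01308 +1.00000]
B = K⁻¹H; ‖b₁‖=0.847513, ‖b₂‖=0.847513; λ = 2/(‖b₁‖+‖b₂‖) = 1.179923, sign → tz>0 ⇒ λ=+1.179923
r₁ = λ·B[:,0] = (+0.98470,+0.09933,+0.14320); r₂ = λ·B[:,1] = (-0.10257,+0.99461,+0.01544)
r₃ = r₁×r₂ = (-0.14090,-0.02989,+0.98957); SVD([r₁ r₂ r₃]) → R = UVᵀ:
  R  [+0.98470 -0.10257 -0.14090]
  R  [+0.09933 +0.99461 -0.02989]
  R  [+0.14320 +0.01544 +0.98957]
t = (+0.46372, -0.28958, +1.17992) m
tr R = 2.968875; θ = arccos((tr R − 1)/2) = 0.176653 rad = 10.121°
axis k = ((R−Rᵀ)₃₂, (R−Rᵀ)₁₃, (R−Rᵀ)₂₁) / (2 sinθ) = (+0.128963, -0.808322, +0.574443)
rvec = θ·k = (+0.022782, -0.142793, +0.101477)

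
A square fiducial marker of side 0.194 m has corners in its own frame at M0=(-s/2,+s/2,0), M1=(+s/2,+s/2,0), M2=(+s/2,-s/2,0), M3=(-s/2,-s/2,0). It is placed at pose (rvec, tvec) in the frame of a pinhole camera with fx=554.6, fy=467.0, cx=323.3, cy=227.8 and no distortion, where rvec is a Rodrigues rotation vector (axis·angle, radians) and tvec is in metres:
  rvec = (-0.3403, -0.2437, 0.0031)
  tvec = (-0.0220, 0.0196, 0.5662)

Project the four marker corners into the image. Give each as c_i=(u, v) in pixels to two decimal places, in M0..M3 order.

c0=(201.26, 325.37) c1=(398.80, 324.48) c2=(384.45, 176.97) c3=(207.80, 166.02)

Intrinsics K: fx=554.6, fy=467.0, cx=323.3, cy=227.8
Marker side s = 0.194 m; corners in marker frame (Z=0):
  M0 = (-0.0970, +0.0970, 0)
  M1 = (+0.0970, +0.0970, 0)
  M2 = (+0.0970, -0.0970, 0)
  M3 = (-0.0970, -0.0970, 0)
rvec = (-0.3403, -0.2437, 0.0031), |rvec| = θ = 0.41857 rad = 23.982°
Rodrigues: sinθ=0.40646, 1−cosθ=0.08633; R = I + sinθ·[k]× + (1−cosθ)·[k]×²:
    [+0.97073 +0.03785 -0.23717]
    [+0.04387 +0.94293 +0.33008]
    [+0.23613 -0.33082 +0.91367]
t = (-0.0220, 0.0196, 0.5662) m
M0: Pc = R·M0+t = (-0.11249, +0.10681, +0.51121); u = 554.6·(-0.11249)/0.51121 + 323.3 = 201.2621, v = 467.0·(+0.10681)/0.51121 + 227.8 = 325.3726
M1: Pc = R·M1+t = (+0.07583, +0.11532, +0.55701); u = 554.6·(+0.07583)/0.55701 + 323.3 = 398.8040, v = 467.0·(+0.11532)/0.55701 + 227.8 = 324.4844
M2: Pc = R·M2+t = (+0.06849, -0.06761, +0.62119); u = 554.6·(+0.06849)/0.62119 + 323.3 = 384.4469, v = 467.0·(-0.06761)/0.62119 + 227.8 = 176.9732
M3: Pc = R·M3+t = (-0.11983, -0.07612, +0.57539); u = 554.6·(-0.11983)/0.57539 + 323.3 = 207.7962, v = 467.0·(-0.07612)/0.57539 + 227.8 = 166.0185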